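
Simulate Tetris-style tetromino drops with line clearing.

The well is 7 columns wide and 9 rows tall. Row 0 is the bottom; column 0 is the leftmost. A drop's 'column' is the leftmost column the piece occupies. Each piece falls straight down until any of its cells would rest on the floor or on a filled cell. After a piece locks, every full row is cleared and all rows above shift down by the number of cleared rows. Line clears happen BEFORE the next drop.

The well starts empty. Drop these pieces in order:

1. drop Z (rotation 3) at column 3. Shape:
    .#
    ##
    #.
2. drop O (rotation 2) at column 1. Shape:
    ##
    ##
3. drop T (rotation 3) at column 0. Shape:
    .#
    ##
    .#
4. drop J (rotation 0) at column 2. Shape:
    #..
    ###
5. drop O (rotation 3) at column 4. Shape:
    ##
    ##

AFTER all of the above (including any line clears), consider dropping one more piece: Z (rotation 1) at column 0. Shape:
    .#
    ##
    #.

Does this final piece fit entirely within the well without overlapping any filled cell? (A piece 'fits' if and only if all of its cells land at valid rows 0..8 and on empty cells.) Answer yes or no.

Answer: yes

Derivation:
Drop 1: Z rot3 at col 3 lands with bottom-row=0; cleared 0 line(s) (total 0); column heights now [0 0 0 2 3 0 0], max=3
Drop 2: O rot2 at col 1 lands with bottom-row=0; cleared 0 line(s) (total 0); column heights now [0 2 2 2 3 0 0], max=3
Drop 3: T rot3 at col 0 lands with bottom-row=2; cleared 0 line(s) (total 0); column heights now [4 5 2 2 3 0 0], max=5
Drop 4: J rot0 at col 2 lands with bottom-row=3; cleared 0 line(s) (total 0); column heights now [4 5 5 4 4 0 0], max=5
Drop 5: O rot3 at col 4 lands with bottom-row=4; cleared 0 line(s) (total 0); column heights now [4 5 5 4 6 6 0], max=6
Test piece Z rot1 at col 0 (width 2): heights before test = [4 5 5 4 6 6 0]; fits = True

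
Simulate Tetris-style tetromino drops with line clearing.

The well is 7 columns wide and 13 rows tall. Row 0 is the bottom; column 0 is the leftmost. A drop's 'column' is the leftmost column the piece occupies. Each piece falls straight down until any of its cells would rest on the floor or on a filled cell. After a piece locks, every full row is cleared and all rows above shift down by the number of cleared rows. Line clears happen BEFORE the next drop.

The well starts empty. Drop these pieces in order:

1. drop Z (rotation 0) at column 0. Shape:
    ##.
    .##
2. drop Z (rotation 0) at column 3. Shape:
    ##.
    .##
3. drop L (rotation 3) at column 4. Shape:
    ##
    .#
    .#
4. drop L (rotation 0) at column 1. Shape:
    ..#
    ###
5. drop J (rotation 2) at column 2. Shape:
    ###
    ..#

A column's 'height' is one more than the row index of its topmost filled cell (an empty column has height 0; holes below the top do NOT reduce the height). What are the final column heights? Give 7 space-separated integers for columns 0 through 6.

Drop 1: Z rot0 at col 0 lands with bottom-row=0; cleared 0 line(s) (total 0); column heights now [2 2 1 0 0 0 0], max=2
Drop 2: Z rot0 at col 3 lands with bottom-row=0; cleared 0 line(s) (total 0); column heights now [2 2 1 2 2 1 0], max=2
Drop 3: L rot3 at col 4 lands with bottom-row=1; cleared 0 line(s) (total 0); column heights now [2 2 1 2 4 4 0], max=4
Drop 4: L rot0 at col 1 lands with bottom-row=2; cleared 0 line(s) (total 0); column heights now [2 3 3 4 4 4 0], max=4
Drop 5: J rot2 at col 2 lands with bottom-row=4; cleared 0 line(s) (total 0); column heights now [2 3 6 6 6 4 0], max=6

Answer: 2 3 6 6 6 4 0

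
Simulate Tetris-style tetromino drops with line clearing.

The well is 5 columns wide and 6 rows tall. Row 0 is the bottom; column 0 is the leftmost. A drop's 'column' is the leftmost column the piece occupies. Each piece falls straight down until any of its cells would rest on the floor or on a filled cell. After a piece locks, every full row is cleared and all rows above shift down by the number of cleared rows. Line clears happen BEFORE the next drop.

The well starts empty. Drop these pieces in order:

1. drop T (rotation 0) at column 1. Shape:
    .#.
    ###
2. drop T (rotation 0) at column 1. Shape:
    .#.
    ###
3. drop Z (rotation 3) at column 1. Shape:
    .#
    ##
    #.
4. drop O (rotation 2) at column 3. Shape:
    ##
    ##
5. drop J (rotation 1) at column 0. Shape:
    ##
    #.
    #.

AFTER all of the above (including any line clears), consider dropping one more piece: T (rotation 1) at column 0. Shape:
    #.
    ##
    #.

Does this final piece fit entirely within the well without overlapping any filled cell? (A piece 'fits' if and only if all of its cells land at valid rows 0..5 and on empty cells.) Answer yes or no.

Drop 1: T rot0 at col 1 lands with bottom-row=0; cleared 0 line(s) (total 0); column heights now [0 1 2 1 0], max=2
Drop 2: T rot0 at col 1 lands with bottom-row=2; cleared 0 line(s) (total 0); column heights now [0 3 4 3 0], max=4
Drop 3: Z rot3 at col 1 lands with bottom-row=3; cleared 0 line(s) (total 0); column heights now [0 5 6 3 0], max=6
Drop 4: O rot2 at col 3 lands with bottom-row=3; cleared 0 line(s) (total 0); column heights now [0 5 6 5 5], max=6
Drop 5: J rot1 at col 0 lands with bottom-row=3; cleared 2 line(s) (total 2); column heights now [4 4 4 3 0], max=4
Test piece T rot1 at col 0 (width 2): heights before test = [4 4 4 3 0]; fits = False

Answer: no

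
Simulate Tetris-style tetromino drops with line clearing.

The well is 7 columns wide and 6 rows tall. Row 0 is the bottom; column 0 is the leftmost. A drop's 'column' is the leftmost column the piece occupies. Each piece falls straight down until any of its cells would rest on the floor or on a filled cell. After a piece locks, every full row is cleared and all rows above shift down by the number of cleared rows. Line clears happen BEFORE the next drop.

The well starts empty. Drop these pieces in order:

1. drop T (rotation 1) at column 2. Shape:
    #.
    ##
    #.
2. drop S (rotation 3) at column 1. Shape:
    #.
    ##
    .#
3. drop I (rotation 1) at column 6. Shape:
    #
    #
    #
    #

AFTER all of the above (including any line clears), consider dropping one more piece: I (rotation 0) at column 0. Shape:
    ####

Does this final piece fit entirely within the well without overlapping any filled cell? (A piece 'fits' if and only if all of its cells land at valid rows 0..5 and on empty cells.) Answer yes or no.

Answer: no

Derivation:
Drop 1: T rot1 at col 2 lands with bottom-row=0; cleared 0 line(s) (total 0); column heights now [0 0 3 2 0 0 0], max=3
Drop 2: S rot3 at col 1 lands with bottom-row=3; cleared 0 line(s) (total 0); column heights now [0 6 5 2 0 0 0], max=6
Drop 3: I rot1 at col 6 lands with bottom-row=0; cleared 0 line(s) (total 0); column heights now [0 6 5 2 0 0 4], max=6
Test piece I rot0 at col 0 (width 4): heights before test = [0 6 5 2 0 0 4]; fits = False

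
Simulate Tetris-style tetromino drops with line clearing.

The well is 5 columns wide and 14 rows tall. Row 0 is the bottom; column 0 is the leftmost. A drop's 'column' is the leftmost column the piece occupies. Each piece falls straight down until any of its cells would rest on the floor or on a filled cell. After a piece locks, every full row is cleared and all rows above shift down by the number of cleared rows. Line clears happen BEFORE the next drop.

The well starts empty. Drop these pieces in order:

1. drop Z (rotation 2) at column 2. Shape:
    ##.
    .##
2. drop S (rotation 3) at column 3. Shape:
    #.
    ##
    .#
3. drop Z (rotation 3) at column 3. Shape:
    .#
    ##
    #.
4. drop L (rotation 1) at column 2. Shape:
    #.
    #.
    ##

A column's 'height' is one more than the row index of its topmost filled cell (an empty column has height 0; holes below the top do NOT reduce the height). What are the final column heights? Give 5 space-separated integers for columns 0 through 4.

Answer: 0 0 9 7 7

Derivation:
Drop 1: Z rot2 at col 2 lands with bottom-row=0; cleared 0 line(s) (total 0); column heights now [0 0 2 2 1], max=2
Drop 2: S rot3 at col 3 lands with bottom-row=1; cleared 0 line(s) (total 0); column heights now [0 0 2 4 3], max=4
Drop 3: Z rot3 at col 3 lands with bottom-row=4; cleared 0 line(s) (total 0); column heights now [0 0 2 6 7], max=7
Drop 4: L rot1 at col 2 lands with bottom-row=6; cleared 0 line(s) (total 0); column heights now [0 0 9 7 7], max=9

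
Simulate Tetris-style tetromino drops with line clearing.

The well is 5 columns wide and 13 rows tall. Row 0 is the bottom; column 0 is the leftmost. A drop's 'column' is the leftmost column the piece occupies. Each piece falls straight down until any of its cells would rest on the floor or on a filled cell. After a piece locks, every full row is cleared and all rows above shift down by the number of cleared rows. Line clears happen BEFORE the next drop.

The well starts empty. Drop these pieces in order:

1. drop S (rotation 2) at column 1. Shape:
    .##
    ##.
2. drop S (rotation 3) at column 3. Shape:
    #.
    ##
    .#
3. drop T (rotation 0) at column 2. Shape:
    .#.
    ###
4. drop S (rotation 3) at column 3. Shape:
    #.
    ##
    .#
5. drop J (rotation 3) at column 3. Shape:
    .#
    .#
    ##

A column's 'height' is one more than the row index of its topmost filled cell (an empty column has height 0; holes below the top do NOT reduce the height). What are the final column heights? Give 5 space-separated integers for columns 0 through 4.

Answer: 0 1 5 9 11

Derivation:
Drop 1: S rot2 at col 1 lands with bottom-row=0; cleared 0 line(s) (total 0); column heights now [0 1 2 2 0], max=2
Drop 2: S rot3 at col 3 lands with bottom-row=1; cleared 0 line(s) (total 0); column heights now [0 1 2 4 3], max=4
Drop 3: T rot0 at col 2 lands with bottom-row=4; cleared 0 line(s) (total 0); column heights now [0 1 5 6 5], max=6
Drop 4: S rot3 at col 3 lands with bottom-row=5; cleared 0 line(s) (total 0); column heights now [0 1 5 8 7], max=8
Drop 5: J rot3 at col 3 lands with bottom-row=8; cleared 0 line(s) (total 0); column heights now [0 1 5 9 11], max=11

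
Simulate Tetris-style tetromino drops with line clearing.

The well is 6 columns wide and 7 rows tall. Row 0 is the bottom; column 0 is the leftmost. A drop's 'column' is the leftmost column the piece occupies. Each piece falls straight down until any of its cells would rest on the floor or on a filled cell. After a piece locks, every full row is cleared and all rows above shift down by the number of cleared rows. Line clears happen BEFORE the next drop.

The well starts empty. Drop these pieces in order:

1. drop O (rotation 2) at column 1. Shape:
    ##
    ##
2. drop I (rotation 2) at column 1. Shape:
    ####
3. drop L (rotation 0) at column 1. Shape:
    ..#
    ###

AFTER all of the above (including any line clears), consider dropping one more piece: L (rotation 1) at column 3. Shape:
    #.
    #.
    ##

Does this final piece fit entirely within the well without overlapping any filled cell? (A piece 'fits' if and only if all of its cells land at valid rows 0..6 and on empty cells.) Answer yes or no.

Answer: no

Derivation:
Drop 1: O rot2 at col 1 lands with bottom-row=0; cleared 0 line(s) (total 0); column heights now [0 2 2 0 0 0], max=2
Drop 2: I rot2 at col 1 lands with bottom-row=2; cleared 0 line(s) (total 0); column heights now [0 3 3 3 3 0], max=3
Drop 3: L rot0 at col 1 lands with bottom-row=3; cleared 0 line(s) (total 0); column heights now [0 4 4 5 3 0], max=5
Test piece L rot1 at col 3 (width 2): heights before test = [0 4 4 5 3 0]; fits = False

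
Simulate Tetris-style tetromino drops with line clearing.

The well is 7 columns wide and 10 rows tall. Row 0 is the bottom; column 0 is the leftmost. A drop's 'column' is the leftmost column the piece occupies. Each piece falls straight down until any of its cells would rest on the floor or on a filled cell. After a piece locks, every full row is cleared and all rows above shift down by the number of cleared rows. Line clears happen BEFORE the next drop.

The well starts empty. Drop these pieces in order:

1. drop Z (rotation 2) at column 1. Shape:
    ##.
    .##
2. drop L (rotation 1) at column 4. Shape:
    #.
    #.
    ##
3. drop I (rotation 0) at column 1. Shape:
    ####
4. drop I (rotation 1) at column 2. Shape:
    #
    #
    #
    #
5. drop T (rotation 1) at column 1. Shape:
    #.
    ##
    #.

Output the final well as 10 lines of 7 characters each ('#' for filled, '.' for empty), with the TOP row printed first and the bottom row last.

Answer: .#.....
.##....
.##....
..#....
..#....
..#....
.####..
....#..
.##.#..
..####.

Derivation:
Drop 1: Z rot2 at col 1 lands with bottom-row=0; cleared 0 line(s) (total 0); column heights now [0 2 2 1 0 0 0], max=2
Drop 2: L rot1 at col 4 lands with bottom-row=0; cleared 0 line(s) (total 0); column heights now [0 2 2 1 3 1 0], max=3
Drop 3: I rot0 at col 1 lands with bottom-row=3; cleared 0 line(s) (total 0); column heights now [0 4 4 4 4 1 0], max=4
Drop 4: I rot1 at col 2 lands with bottom-row=4; cleared 0 line(s) (total 0); column heights now [0 4 8 4 4 1 0], max=8
Drop 5: T rot1 at col 1 lands with bottom-row=7; cleared 0 line(s) (total 0); column heights now [0 10 9 4 4 1 0], max=10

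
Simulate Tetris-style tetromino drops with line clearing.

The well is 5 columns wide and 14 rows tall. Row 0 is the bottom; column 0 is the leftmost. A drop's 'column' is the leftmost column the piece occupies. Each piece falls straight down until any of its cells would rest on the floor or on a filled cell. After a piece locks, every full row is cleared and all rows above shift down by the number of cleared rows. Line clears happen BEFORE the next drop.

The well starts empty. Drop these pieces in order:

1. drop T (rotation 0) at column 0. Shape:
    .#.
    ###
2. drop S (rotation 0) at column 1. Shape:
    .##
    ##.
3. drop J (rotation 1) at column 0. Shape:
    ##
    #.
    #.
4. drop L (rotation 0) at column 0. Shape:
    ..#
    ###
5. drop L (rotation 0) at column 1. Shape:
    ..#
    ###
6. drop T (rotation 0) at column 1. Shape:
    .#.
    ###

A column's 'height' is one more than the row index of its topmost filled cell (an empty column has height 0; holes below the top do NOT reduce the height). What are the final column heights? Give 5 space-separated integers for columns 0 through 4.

Drop 1: T rot0 at col 0 lands with bottom-row=0; cleared 0 line(s) (total 0); column heights now [1 2 1 0 0], max=2
Drop 2: S rot0 at col 1 lands with bottom-row=2; cleared 0 line(s) (total 0); column heights now [1 3 4 4 0], max=4
Drop 3: J rot1 at col 0 lands with bottom-row=1; cleared 0 line(s) (total 0); column heights now [4 4 4 4 0], max=4
Drop 4: L rot0 at col 0 lands with bottom-row=4; cleared 0 line(s) (total 0); column heights now [5 5 6 4 0], max=6
Drop 5: L rot0 at col 1 lands with bottom-row=6; cleared 0 line(s) (total 0); column heights now [5 7 7 8 0], max=8
Drop 6: T rot0 at col 1 lands with bottom-row=8; cleared 0 line(s) (total 0); column heights now [5 9 10 9 0], max=10

Answer: 5 9 10 9 0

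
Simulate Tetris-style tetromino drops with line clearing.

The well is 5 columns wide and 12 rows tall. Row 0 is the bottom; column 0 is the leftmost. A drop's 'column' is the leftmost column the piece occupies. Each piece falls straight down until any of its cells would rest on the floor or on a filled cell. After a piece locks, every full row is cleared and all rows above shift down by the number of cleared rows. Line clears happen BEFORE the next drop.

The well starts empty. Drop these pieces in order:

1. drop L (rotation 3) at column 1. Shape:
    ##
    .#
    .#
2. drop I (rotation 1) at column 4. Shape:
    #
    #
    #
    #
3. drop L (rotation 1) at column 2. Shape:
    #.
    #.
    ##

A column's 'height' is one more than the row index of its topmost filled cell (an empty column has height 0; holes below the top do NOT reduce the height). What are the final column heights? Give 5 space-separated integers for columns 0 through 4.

Drop 1: L rot3 at col 1 lands with bottom-row=0; cleared 0 line(s) (total 0); column heights now [0 3 3 0 0], max=3
Drop 2: I rot1 at col 4 lands with bottom-row=0; cleared 0 line(s) (total 0); column heights now [0 3 3 0 4], max=4
Drop 3: L rot1 at col 2 lands with bottom-row=3; cleared 0 line(s) (total 0); column heights now [0 3 6 4 4], max=6

Answer: 0 3 6 4 4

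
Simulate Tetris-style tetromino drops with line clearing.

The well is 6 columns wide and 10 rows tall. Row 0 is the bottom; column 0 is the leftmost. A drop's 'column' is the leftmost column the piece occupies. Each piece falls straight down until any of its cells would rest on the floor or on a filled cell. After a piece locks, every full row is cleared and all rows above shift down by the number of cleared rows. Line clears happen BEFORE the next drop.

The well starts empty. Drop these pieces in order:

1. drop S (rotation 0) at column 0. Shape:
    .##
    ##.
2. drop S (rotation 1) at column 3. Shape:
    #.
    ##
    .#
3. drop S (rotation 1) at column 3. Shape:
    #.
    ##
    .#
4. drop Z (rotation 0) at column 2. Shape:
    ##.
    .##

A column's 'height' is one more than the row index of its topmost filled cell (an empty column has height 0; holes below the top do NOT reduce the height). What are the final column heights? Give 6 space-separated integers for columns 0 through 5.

Drop 1: S rot0 at col 0 lands with bottom-row=0; cleared 0 line(s) (total 0); column heights now [1 2 2 0 0 0], max=2
Drop 2: S rot1 at col 3 lands with bottom-row=0; cleared 0 line(s) (total 0); column heights now [1 2 2 3 2 0], max=3
Drop 3: S rot1 at col 3 lands with bottom-row=2; cleared 0 line(s) (total 0); column heights now [1 2 2 5 4 0], max=5
Drop 4: Z rot0 at col 2 lands with bottom-row=5; cleared 0 line(s) (total 0); column heights now [1 2 7 7 6 0], max=7

Answer: 1 2 7 7 6 0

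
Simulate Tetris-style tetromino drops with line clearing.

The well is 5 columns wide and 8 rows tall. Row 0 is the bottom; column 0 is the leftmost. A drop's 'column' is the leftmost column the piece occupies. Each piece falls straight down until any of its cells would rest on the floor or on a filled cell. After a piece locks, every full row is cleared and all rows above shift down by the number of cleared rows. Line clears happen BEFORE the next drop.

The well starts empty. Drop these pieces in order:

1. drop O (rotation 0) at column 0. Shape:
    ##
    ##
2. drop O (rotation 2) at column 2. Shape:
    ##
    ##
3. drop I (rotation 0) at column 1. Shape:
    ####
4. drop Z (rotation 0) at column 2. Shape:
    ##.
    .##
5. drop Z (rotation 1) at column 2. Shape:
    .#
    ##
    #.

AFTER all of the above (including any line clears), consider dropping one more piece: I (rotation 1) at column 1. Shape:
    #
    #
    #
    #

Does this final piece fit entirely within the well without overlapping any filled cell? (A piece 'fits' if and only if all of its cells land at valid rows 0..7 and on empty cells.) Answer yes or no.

Answer: yes

Derivation:
Drop 1: O rot0 at col 0 lands with bottom-row=0; cleared 0 line(s) (total 0); column heights now [2 2 0 0 0], max=2
Drop 2: O rot2 at col 2 lands with bottom-row=0; cleared 0 line(s) (total 0); column heights now [2 2 2 2 0], max=2
Drop 3: I rot0 at col 1 lands with bottom-row=2; cleared 0 line(s) (total 0); column heights now [2 3 3 3 3], max=3
Drop 4: Z rot0 at col 2 lands with bottom-row=3; cleared 0 line(s) (total 0); column heights now [2 3 5 5 4], max=5
Drop 5: Z rot1 at col 2 lands with bottom-row=5; cleared 0 line(s) (total 0); column heights now [2 3 7 8 4], max=8
Test piece I rot1 at col 1 (width 1): heights before test = [2 3 7 8 4]; fits = True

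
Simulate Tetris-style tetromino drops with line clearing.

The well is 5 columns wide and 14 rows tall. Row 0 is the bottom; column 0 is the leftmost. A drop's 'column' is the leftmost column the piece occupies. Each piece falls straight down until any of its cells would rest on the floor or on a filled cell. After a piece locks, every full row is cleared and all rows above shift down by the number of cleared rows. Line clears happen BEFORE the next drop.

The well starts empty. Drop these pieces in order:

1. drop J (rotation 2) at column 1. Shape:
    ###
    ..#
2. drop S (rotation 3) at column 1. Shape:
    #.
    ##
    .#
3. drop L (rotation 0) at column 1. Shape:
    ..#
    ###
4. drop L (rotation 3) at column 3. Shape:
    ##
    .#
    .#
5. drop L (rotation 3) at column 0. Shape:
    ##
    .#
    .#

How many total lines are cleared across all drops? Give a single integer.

Drop 1: J rot2 at col 1 lands with bottom-row=0; cleared 0 line(s) (total 0); column heights now [0 2 2 2 0], max=2
Drop 2: S rot3 at col 1 lands with bottom-row=2; cleared 0 line(s) (total 0); column heights now [0 5 4 2 0], max=5
Drop 3: L rot0 at col 1 lands with bottom-row=5; cleared 0 line(s) (total 0); column heights now [0 6 6 7 0], max=7
Drop 4: L rot3 at col 3 lands with bottom-row=5; cleared 0 line(s) (total 0); column heights now [0 6 6 8 8], max=8
Drop 5: L rot3 at col 0 lands with bottom-row=6; cleared 0 line(s) (total 0); column heights now [9 9 6 8 8], max=9

Answer: 0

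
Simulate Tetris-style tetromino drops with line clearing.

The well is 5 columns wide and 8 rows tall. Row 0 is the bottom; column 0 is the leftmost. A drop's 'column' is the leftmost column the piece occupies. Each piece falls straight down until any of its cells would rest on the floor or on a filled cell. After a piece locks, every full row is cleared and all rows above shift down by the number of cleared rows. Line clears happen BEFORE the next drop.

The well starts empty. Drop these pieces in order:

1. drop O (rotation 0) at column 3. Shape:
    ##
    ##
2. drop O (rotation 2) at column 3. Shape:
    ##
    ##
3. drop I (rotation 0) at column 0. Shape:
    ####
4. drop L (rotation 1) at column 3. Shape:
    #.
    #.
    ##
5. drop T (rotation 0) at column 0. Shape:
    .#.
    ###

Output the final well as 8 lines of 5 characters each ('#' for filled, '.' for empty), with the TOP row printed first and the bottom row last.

Answer: .....
...#.
.#.#.
####.
...##
...##
...##
...##

Derivation:
Drop 1: O rot0 at col 3 lands with bottom-row=0; cleared 0 line(s) (total 0); column heights now [0 0 0 2 2], max=2
Drop 2: O rot2 at col 3 lands with bottom-row=2; cleared 0 line(s) (total 0); column heights now [0 0 0 4 4], max=4
Drop 3: I rot0 at col 0 lands with bottom-row=4; cleared 0 line(s) (total 0); column heights now [5 5 5 5 4], max=5
Drop 4: L rot1 at col 3 lands with bottom-row=5; cleared 0 line(s) (total 0); column heights now [5 5 5 8 6], max=8
Drop 5: T rot0 at col 0 lands with bottom-row=5; cleared 1 line(s) (total 1); column heights now [5 6 5 7 4], max=7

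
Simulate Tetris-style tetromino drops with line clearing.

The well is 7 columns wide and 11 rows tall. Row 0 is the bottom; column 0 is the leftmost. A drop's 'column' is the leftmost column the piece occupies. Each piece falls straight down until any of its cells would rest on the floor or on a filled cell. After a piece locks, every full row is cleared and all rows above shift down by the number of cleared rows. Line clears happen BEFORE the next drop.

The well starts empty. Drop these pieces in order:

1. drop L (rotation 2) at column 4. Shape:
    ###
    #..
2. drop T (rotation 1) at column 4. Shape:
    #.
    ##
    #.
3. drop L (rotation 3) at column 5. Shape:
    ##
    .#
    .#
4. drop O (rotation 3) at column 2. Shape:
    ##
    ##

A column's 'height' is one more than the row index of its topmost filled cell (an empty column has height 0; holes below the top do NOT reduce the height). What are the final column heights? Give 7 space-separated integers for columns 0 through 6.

Drop 1: L rot2 at col 4 lands with bottom-row=0; cleared 0 line(s) (total 0); column heights now [0 0 0 0 2 2 2], max=2
Drop 2: T rot1 at col 4 lands with bottom-row=2; cleared 0 line(s) (total 0); column heights now [0 0 0 0 5 4 2], max=5
Drop 3: L rot3 at col 5 lands with bottom-row=2; cleared 0 line(s) (total 0); column heights now [0 0 0 0 5 5 5], max=5
Drop 4: O rot3 at col 2 lands with bottom-row=0; cleared 0 line(s) (total 0); column heights now [0 0 2 2 5 5 5], max=5

Answer: 0 0 2 2 5 5 5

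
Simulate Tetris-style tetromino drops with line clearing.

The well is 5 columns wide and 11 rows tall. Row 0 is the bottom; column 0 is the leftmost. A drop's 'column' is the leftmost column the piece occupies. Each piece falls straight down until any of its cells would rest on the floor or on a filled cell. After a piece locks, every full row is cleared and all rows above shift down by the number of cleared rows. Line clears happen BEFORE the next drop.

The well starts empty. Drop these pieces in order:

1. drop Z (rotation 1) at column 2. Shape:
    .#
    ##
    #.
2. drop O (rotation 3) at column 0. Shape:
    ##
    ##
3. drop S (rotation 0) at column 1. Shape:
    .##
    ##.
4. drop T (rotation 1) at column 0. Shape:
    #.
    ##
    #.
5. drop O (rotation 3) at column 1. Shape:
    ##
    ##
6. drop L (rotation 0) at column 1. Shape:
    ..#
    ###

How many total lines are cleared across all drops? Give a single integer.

Drop 1: Z rot1 at col 2 lands with bottom-row=0; cleared 0 line(s) (total 0); column heights now [0 0 2 3 0], max=3
Drop 2: O rot3 at col 0 lands with bottom-row=0; cleared 0 line(s) (total 0); column heights now [2 2 2 3 0], max=3
Drop 3: S rot0 at col 1 lands with bottom-row=2; cleared 0 line(s) (total 0); column heights now [2 3 4 4 0], max=4
Drop 4: T rot1 at col 0 lands with bottom-row=2; cleared 0 line(s) (total 0); column heights now [5 4 4 4 0], max=5
Drop 5: O rot3 at col 1 lands with bottom-row=4; cleared 0 line(s) (total 0); column heights now [5 6 6 4 0], max=6
Drop 6: L rot0 at col 1 lands with bottom-row=6; cleared 0 line(s) (total 0); column heights now [5 7 7 8 0], max=8

Answer: 0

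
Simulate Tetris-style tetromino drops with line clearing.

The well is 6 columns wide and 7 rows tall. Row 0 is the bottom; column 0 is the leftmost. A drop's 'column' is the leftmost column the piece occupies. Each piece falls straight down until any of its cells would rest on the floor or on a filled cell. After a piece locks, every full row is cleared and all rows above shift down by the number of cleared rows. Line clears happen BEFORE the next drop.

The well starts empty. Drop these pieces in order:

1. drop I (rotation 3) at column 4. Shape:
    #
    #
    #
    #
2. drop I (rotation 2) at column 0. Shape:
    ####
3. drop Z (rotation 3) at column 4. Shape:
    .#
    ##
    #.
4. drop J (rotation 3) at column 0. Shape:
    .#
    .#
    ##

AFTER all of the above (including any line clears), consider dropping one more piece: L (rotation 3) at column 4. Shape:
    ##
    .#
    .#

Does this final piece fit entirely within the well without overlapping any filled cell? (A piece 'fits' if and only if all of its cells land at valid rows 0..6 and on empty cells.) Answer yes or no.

Answer: no

Derivation:
Drop 1: I rot3 at col 4 lands with bottom-row=0; cleared 0 line(s) (total 0); column heights now [0 0 0 0 4 0], max=4
Drop 2: I rot2 at col 0 lands with bottom-row=0; cleared 0 line(s) (total 0); column heights now [1 1 1 1 4 0], max=4
Drop 3: Z rot3 at col 4 lands with bottom-row=4; cleared 0 line(s) (total 0); column heights now [1 1 1 1 6 7], max=7
Drop 4: J rot3 at col 0 lands with bottom-row=1; cleared 0 line(s) (total 0); column heights now [2 4 1 1 6 7], max=7
Test piece L rot3 at col 4 (width 2): heights before test = [2 4 1 1 6 7]; fits = False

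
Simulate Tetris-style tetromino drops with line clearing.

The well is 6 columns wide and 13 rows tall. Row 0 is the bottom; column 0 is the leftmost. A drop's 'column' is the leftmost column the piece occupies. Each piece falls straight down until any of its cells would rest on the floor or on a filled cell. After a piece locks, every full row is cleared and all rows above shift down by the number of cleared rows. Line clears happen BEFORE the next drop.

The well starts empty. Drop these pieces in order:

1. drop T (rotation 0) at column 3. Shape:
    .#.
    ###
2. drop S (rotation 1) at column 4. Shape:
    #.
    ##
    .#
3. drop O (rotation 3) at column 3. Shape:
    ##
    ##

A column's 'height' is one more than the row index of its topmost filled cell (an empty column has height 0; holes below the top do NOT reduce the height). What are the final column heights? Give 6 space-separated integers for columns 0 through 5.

Drop 1: T rot0 at col 3 lands with bottom-row=0; cleared 0 line(s) (total 0); column heights now [0 0 0 1 2 1], max=2
Drop 2: S rot1 at col 4 lands with bottom-row=1; cleared 0 line(s) (total 0); column heights now [0 0 0 1 4 3], max=4
Drop 3: O rot3 at col 3 lands with bottom-row=4; cleared 0 line(s) (total 0); column heights now [0 0 0 6 6 3], max=6

Answer: 0 0 0 6 6 3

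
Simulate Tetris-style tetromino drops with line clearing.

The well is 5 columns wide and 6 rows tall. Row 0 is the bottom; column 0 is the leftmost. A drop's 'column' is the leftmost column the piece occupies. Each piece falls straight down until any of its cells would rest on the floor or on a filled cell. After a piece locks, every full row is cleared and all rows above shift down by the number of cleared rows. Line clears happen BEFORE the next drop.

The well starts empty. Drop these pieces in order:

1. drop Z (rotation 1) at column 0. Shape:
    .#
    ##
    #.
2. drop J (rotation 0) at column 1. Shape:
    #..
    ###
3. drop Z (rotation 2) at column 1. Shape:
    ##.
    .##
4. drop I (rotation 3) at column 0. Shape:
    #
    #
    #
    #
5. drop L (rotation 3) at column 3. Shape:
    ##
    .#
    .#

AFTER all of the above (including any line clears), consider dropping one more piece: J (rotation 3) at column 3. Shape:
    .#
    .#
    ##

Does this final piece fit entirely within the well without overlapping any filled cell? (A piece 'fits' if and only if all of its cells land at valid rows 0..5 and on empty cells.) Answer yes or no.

Answer: yes

Derivation:
Drop 1: Z rot1 at col 0 lands with bottom-row=0; cleared 0 line(s) (total 0); column heights now [2 3 0 0 0], max=3
Drop 2: J rot0 at col 1 lands with bottom-row=3; cleared 0 line(s) (total 0); column heights now [2 5 4 4 0], max=5
Drop 3: Z rot2 at col 1 lands with bottom-row=4; cleared 0 line(s) (total 0); column heights now [2 6 6 5 0], max=6
Drop 4: I rot3 at col 0 lands with bottom-row=2; cleared 0 line(s) (total 0); column heights now [6 6 6 5 0], max=6
Drop 5: L rot3 at col 3 lands with bottom-row=3; cleared 3 line(s) (total 3); column heights now [3 3 0 0 0], max=3
Test piece J rot3 at col 3 (width 2): heights before test = [3 3 0 0 0]; fits = True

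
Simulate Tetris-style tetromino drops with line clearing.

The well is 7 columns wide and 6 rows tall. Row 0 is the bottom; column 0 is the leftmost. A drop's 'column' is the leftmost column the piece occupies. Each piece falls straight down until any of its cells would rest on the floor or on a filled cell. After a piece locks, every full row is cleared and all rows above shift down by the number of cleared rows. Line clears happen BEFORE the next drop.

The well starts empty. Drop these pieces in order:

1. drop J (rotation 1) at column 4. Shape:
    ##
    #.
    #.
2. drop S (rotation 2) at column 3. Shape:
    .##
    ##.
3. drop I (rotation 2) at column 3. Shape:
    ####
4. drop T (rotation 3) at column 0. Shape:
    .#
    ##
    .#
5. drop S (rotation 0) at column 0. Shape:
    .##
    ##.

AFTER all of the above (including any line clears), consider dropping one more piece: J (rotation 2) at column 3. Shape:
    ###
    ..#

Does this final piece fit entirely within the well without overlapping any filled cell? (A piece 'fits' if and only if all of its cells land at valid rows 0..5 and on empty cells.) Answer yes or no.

Drop 1: J rot1 at col 4 lands with bottom-row=0; cleared 0 line(s) (total 0); column heights now [0 0 0 0 3 3 0], max=3
Drop 2: S rot2 at col 3 lands with bottom-row=3; cleared 0 line(s) (total 0); column heights now [0 0 0 4 5 5 0], max=5
Drop 3: I rot2 at col 3 lands with bottom-row=5; cleared 0 line(s) (total 0); column heights now [0 0 0 6 6 6 6], max=6
Drop 4: T rot3 at col 0 lands with bottom-row=0; cleared 0 line(s) (total 0); column heights now [2 3 0 6 6 6 6], max=6
Drop 5: S rot0 at col 0 lands with bottom-row=3; cleared 0 line(s) (total 0); column heights now [4 5 5 6 6 6 6], max=6
Test piece J rot2 at col 3 (width 3): heights before test = [4 5 5 6 6 6 6]; fits = False

Answer: no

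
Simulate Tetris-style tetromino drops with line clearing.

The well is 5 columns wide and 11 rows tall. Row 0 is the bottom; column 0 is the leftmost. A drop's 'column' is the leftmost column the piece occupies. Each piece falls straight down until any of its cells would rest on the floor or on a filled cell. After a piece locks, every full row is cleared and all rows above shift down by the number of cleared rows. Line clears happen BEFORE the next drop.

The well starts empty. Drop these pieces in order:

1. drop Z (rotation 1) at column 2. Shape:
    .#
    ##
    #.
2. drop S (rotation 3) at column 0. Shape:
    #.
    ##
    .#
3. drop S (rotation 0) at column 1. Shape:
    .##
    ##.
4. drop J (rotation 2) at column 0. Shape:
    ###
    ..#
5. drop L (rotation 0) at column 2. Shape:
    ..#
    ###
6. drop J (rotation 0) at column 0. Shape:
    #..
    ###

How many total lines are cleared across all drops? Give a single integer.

Drop 1: Z rot1 at col 2 lands with bottom-row=0; cleared 0 line(s) (total 0); column heights now [0 0 2 3 0], max=3
Drop 2: S rot3 at col 0 lands with bottom-row=0; cleared 0 line(s) (total 0); column heights now [3 2 2 3 0], max=3
Drop 3: S rot0 at col 1 lands with bottom-row=2; cleared 0 line(s) (total 0); column heights now [3 3 4 4 0], max=4
Drop 4: J rot2 at col 0 lands with bottom-row=4; cleared 0 line(s) (total 0); column heights now [6 6 6 4 0], max=6
Drop 5: L rot0 at col 2 lands with bottom-row=6; cleared 0 line(s) (total 0); column heights now [6 6 7 7 8], max=8
Drop 6: J rot0 at col 0 lands with bottom-row=7; cleared 0 line(s) (total 0); column heights now [9 8 8 7 8], max=9

Answer: 0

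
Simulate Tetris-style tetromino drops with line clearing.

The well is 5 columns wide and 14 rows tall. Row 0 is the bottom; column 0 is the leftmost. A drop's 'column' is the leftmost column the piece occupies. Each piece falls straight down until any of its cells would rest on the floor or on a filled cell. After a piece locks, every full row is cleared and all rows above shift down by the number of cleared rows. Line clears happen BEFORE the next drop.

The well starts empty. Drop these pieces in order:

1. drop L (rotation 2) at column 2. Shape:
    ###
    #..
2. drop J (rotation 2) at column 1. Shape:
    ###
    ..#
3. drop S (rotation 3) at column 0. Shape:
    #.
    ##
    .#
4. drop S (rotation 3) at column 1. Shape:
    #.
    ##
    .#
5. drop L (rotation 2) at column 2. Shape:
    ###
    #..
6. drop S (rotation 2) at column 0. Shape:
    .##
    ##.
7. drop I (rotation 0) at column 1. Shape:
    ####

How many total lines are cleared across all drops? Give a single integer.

Drop 1: L rot2 at col 2 lands with bottom-row=0; cleared 0 line(s) (total 0); column heights now [0 0 2 2 2], max=2
Drop 2: J rot2 at col 1 lands with bottom-row=2; cleared 0 line(s) (total 0); column heights now [0 4 4 4 2], max=4
Drop 3: S rot3 at col 0 lands with bottom-row=4; cleared 0 line(s) (total 0); column heights now [7 6 4 4 2], max=7
Drop 4: S rot3 at col 1 lands with bottom-row=5; cleared 0 line(s) (total 0); column heights now [7 8 7 4 2], max=8
Drop 5: L rot2 at col 2 lands with bottom-row=7; cleared 0 line(s) (total 0); column heights now [7 8 9 9 9], max=9
Drop 6: S rot2 at col 0 lands with bottom-row=8; cleared 1 line(s) (total 1); column heights now [7 9 9 4 2], max=9
Drop 7: I rot0 at col 1 lands with bottom-row=9; cleared 0 line(s) (total 1); column heights now [7 10 10 10 10], max=10

Answer: 1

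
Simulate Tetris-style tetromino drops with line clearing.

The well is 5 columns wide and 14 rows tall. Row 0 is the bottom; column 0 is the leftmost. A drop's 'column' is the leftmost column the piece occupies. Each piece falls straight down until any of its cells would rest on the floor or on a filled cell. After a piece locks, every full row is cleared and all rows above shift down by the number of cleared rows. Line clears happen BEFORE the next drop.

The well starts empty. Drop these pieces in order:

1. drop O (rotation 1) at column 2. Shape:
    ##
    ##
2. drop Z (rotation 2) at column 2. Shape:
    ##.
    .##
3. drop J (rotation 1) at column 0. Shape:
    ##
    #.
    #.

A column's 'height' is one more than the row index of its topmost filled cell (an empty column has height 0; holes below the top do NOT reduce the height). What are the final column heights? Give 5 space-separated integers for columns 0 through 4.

Answer: 3 3 4 4 3

Derivation:
Drop 1: O rot1 at col 2 lands with bottom-row=0; cleared 0 line(s) (total 0); column heights now [0 0 2 2 0], max=2
Drop 2: Z rot2 at col 2 lands with bottom-row=2; cleared 0 line(s) (total 0); column heights now [0 0 4 4 3], max=4
Drop 3: J rot1 at col 0 lands with bottom-row=0; cleared 0 line(s) (total 0); column heights now [3 3 4 4 3], max=4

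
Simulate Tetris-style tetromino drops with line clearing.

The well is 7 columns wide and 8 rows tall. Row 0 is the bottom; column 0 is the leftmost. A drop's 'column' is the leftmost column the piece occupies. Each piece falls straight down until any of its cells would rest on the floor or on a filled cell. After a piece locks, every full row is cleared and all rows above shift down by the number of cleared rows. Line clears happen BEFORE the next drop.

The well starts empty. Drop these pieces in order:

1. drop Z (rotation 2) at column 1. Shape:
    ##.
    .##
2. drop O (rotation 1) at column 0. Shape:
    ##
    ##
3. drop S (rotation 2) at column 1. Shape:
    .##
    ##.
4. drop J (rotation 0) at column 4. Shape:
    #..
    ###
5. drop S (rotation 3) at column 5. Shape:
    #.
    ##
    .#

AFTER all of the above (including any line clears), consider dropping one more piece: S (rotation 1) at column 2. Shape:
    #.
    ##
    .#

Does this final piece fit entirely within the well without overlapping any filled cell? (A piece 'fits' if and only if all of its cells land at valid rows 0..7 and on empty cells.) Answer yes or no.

Drop 1: Z rot2 at col 1 lands with bottom-row=0; cleared 0 line(s) (total 0); column heights now [0 2 2 1 0 0 0], max=2
Drop 2: O rot1 at col 0 lands with bottom-row=2; cleared 0 line(s) (total 0); column heights now [4 4 2 1 0 0 0], max=4
Drop 3: S rot2 at col 1 lands with bottom-row=4; cleared 0 line(s) (total 0); column heights now [4 5 6 6 0 0 0], max=6
Drop 4: J rot0 at col 4 lands with bottom-row=0; cleared 0 line(s) (total 0); column heights now [4 5 6 6 2 1 1], max=6
Drop 5: S rot3 at col 5 lands with bottom-row=1; cleared 0 line(s) (total 0); column heights now [4 5 6 6 2 4 3], max=6
Test piece S rot1 at col 2 (width 2): heights before test = [4 5 6 6 2 4 3]; fits = False

Answer: no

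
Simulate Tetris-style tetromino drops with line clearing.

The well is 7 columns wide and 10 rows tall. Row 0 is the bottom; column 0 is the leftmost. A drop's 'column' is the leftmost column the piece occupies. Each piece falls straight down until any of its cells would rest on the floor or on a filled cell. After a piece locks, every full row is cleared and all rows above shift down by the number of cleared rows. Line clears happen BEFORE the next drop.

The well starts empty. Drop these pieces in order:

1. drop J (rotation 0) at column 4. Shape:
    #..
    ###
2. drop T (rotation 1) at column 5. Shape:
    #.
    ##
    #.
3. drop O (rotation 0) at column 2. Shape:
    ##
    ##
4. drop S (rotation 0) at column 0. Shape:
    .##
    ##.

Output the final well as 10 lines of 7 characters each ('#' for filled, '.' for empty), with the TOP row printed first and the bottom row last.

Drop 1: J rot0 at col 4 lands with bottom-row=0; cleared 0 line(s) (total 0); column heights now [0 0 0 0 2 1 1], max=2
Drop 2: T rot1 at col 5 lands with bottom-row=1; cleared 0 line(s) (total 0); column heights now [0 0 0 0 2 4 3], max=4
Drop 3: O rot0 at col 2 lands with bottom-row=0; cleared 0 line(s) (total 0); column heights now [0 0 2 2 2 4 3], max=4
Drop 4: S rot0 at col 0 lands with bottom-row=1; cleared 0 line(s) (total 0); column heights now [2 3 3 2 2 4 3], max=4

Answer: .......
.......
.......
.......
.......
.......
.....#.
.##..##
######.
..#####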